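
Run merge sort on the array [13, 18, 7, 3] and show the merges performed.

Divide and conquer:
  Merge [13] + [18] -> [13, 18]
  Merge [7] + [3] -> [3, 7]
  Merge [13, 18] + [3, 7] -> [3, 7, 13, 18]


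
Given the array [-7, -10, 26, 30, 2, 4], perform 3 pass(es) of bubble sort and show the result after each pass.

After pass 1: [-10, -7, 26, 2, 4, 30] (3 swaps)
After pass 2: [-10, -7, 2, 4, 26, 30] (2 swaps)
After pass 3: [-10, -7, 2, 4, 26, 30] (0 swaps)
Total swaps: 5


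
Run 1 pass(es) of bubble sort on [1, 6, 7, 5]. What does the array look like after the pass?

After pass 1: [1, 6, 5, 7] (1 swaps)
Total swaps: 1


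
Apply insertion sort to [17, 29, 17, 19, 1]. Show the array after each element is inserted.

First element 17 is already 'sorted'
Insert 29: shifted 0 elements -> [17, 29, 17, 19, 1]
Insert 17: shifted 1 elements -> [17, 17, 29, 19, 1]
Insert 19: shifted 1 elements -> [17, 17, 19, 29, 1]
Insert 1: shifted 4 elements -> [1, 17, 17, 19, 29]


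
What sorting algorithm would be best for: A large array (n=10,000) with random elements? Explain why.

Best choice: Quicksort or Mergesort
Reason: Both have O(n log n) average case; quicksort has lower constant factors


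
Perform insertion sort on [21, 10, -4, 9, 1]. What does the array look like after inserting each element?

First element 21 is already 'sorted'
Insert 10: shifted 1 elements -> [10, 21, -4, 9, 1]
Insert -4: shifted 2 elements -> [-4, 10, 21, 9, 1]
Insert 9: shifted 2 elements -> [-4, 9, 10, 21, 1]
Insert 1: shifted 3 elements -> [-4, 1, 9, 10, 21]


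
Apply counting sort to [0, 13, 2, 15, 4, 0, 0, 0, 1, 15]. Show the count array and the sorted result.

Count array: [4, 1, 1, 0, 1, 0, 0, 0, 0, 0, 0, 0, 0, 1, 0, 2]
(count[i] = number of elements equal to i)
Cumulative count: [4, 5, 6, 6, 7, 7, 7, 7, 7, 7, 7, 7, 7, 8, 8, 10]
Sorted: [0, 0, 0, 0, 1, 2, 4, 13, 15, 15]


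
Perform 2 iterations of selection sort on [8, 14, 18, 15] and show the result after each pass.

Pass 1: Select minimum 8 at index 0, swap -> [8, 14, 18, 15]
Pass 2: Select minimum 14 at index 1, swap -> [8, 14, 18, 15]


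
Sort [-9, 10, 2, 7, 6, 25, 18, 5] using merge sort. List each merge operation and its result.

Divide and conquer:
  Merge [-9] + [10] -> [-9, 10]
  Merge [2] + [7] -> [2, 7]
  Merge [-9, 10] + [2, 7] -> [-9, 2, 7, 10]
  Merge [6] + [25] -> [6, 25]
  Merge [18] + [5] -> [5, 18]
  Merge [6, 25] + [5, 18] -> [5, 6, 18, 25]
  Merge [-9, 2, 7, 10] + [5, 6, 18, 25] -> [-9, 2, 5, 6, 7, 10, 18, 25]


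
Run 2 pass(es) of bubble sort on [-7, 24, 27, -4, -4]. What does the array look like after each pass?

After pass 1: [-7, 24, -4, -4, 27] (2 swaps)
After pass 2: [-7, -4, -4, 24, 27] (2 swaps)
Total swaps: 4


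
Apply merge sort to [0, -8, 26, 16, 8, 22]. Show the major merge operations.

Divide and conquer:
  Merge [-8] + [26] -> [-8, 26]
  Merge [0] + [-8, 26] -> [-8, 0, 26]
  Merge [8] + [22] -> [8, 22]
  Merge [16] + [8, 22] -> [8, 16, 22]
  Merge [-8, 0, 26] + [8, 16, 22] -> [-8, 0, 8, 16, 22, 26]


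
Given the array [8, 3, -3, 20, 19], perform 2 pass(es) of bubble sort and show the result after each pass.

After pass 1: [3, -3, 8, 19, 20] (3 swaps)
After pass 2: [-3, 3, 8, 19, 20] (1 swaps)
Total swaps: 4


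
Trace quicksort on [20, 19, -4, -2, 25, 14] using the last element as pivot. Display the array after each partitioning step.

Partition 1: pivot=14 at index 2 -> [-4, -2, 14, 19, 25, 20]
Partition 2: pivot=-2 at index 1 -> [-4, -2, 14, 19, 25, 20]
Partition 3: pivot=20 at index 4 -> [-4, -2, 14, 19, 20, 25]


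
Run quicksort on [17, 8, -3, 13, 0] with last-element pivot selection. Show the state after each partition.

Partition 1: pivot=0 at index 1 -> [-3, 0, 17, 13, 8]
Partition 2: pivot=8 at index 2 -> [-3, 0, 8, 13, 17]
Partition 3: pivot=17 at index 4 -> [-3, 0, 8, 13, 17]


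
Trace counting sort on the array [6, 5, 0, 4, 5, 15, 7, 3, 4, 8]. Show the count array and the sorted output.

Count array: [1, 0, 0, 1, 2, 2, 1, 1, 1, 0, 0, 0, 0, 0, 0, 1]
(count[i] = number of elements equal to i)
Cumulative count: [1, 1, 1, 2, 4, 6, 7, 8, 9, 9, 9, 9, 9, 9, 9, 10]
Sorted: [0, 3, 4, 4, 5, 5, 6, 7, 8, 15]


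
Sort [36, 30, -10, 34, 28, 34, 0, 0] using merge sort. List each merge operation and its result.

Divide and conquer:
  Merge [36] + [30] -> [30, 36]
  Merge [-10] + [34] -> [-10, 34]
  Merge [30, 36] + [-10, 34] -> [-10, 30, 34, 36]
  Merge [28] + [34] -> [28, 34]
  Merge [0] + [0] -> [0, 0]
  Merge [28, 34] + [0, 0] -> [0, 0, 28, 34]
  Merge [-10, 30, 34, 36] + [0, 0, 28, 34] -> [-10, 0, 0, 28, 30, 34, 34, 36]


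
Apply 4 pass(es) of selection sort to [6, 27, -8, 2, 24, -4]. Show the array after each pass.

Pass 1: Select minimum -8 at index 2, swap -> [-8, 27, 6, 2, 24, -4]
Pass 2: Select minimum -4 at index 5, swap -> [-8, -4, 6, 2, 24, 27]
Pass 3: Select minimum 2 at index 3, swap -> [-8, -4, 2, 6, 24, 27]
Pass 4: Select minimum 6 at index 3, swap -> [-8, -4, 2, 6, 24, 27]


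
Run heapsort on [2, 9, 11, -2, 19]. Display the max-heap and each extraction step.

Build heap: [19, 9, 11, -2, 2]
Extract 19: [11, 9, 2, -2, 19]
Extract 11: [9, -2, 2, 11, 19]
Extract 9: [2, -2, 9, 11, 19]
Extract 2: [-2, 2, 9, 11, 19]


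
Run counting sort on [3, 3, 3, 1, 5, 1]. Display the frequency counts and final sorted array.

Count array: [0, 2, 0, 3, 0, 1]
(count[i] = number of elements equal to i)
Cumulative count: [0, 2, 2, 5, 5, 6]
Sorted: [1, 1, 3, 3, 3, 5]


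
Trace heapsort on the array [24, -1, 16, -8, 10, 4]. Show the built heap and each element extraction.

Build heap: [24, 10, 16, -8, -1, 4]
Extract 24: [16, 10, 4, -8, -1, 24]
Extract 16: [10, -1, 4, -8, 16, 24]
Extract 10: [4, -1, -8, 10, 16, 24]
Extract 4: [-1, -8, 4, 10, 16, 24]
Extract -1: [-8, -1, 4, 10, 16, 24]


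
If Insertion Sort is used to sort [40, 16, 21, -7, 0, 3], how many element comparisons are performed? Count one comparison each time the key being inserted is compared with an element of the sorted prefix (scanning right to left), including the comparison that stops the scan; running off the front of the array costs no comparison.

Insert 16: 40 > 16 (shift), reached front = 1 comparison(s) -> [16, 40, 21, -7, 0, 3]
Insert 21: 40 > 21 (shift), 16 <= 21 (stop) = 2 comparison(s) -> [16, 21, 40, -7, 0, 3]
Insert -7: 40 > -7 (shift), 21 > -7 (shift), 16 > -7 (shift), reached front = 3 comparison(s) -> [-7, 16, 21, 40, 0, 3]
Insert 0: 40 > 0 (shift), 21 > 0 (shift), 16 > 0 (shift), -7 <= 0 (stop) = 4 comparison(s) -> [-7, 0, 16, 21, 40, 3]
Insert 3: 40 > 3 (shift), 21 > 3 (shift), 16 > 3 (shift), 0 <= 3 (stop) = 4 comparison(s) -> [-7, 0, 3, 16, 21, 40]
Total comparisons: 1 + 2 + 3 + 4 + 4 = 14


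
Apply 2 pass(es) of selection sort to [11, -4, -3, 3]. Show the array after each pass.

Pass 1: Select minimum -4 at index 1, swap -> [-4, 11, -3, 3]
Pass 2: Select minimum -3 at index 2, swap -> [-4, -3, 11, 3]


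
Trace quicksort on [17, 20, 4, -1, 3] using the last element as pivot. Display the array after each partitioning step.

Partition 1: pivot=3 at index 1 -> [-1, 3, 4, 17, 20]
Partition 2: pivot=20 at index 4 -> [-1, 3, 4, 17, 20]
Partition 3: pivot=17 at index 3 -> [-1, 3, 4, 17, 20]


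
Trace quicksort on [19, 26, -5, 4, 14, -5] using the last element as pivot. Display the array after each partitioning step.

Partition 1: pivot=-5 at index 1 -> [-5, -5, 19, 4, 14, 26]
Partition 2: pivot=26 at index 5 -> [-5, -5, 19, 4, 14, 26]
Partition 3: pivot=14 at index 3 -> [-5, -5, 4, 14, 19, 26]


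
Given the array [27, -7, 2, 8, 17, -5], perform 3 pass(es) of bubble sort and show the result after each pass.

After pass 1: [-7, 2, 8, 17, -5, 27] (5 swaps)
After pass 2: [-7, 2, 8, -5, 17, 27] (1 swaps)
After pass 3: [-7, 2, -5, 8, 17, 27] (1 swaps)
Total swaps: 7


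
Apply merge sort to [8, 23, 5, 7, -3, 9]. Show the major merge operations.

Divide and conquer:
  Merge [23] + [5] -> [5, 23]
  Merge [8] + [5, 23] -> [5, 8, 23]
  Merge [-3] + [9] -> [-3, 9]
  Merge [7] + [-3, 9] -> [-3, 7, 9]
  Merge [5, 8, 23] + [-3, 7, 9] -> [-3, 5, 7, 8, 9, 23]


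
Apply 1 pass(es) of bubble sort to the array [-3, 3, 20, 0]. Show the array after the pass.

After pass 1: [-3, 3, 0, 20] (1 swaps)
Total swaps: 1


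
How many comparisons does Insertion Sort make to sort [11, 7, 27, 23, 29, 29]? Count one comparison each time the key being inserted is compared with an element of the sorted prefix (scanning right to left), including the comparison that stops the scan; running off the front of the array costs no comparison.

Insert 7: 11 > 7 (shift), reached front = 1 comparison(s) -> [7, 11, 27, 23, 29, 29]
Insert 27: 11 <= 27 (stop) = 1 comparison(s) -> [7, 11, 27, 23, 29, 29]
Insert 23: 27 > 23 (shift), 11 <= 23 (stop) = 2 comparison(s) -> [7, 11, 23, 27, 29, 29]
Insert 29: 27 <= 29 (stop) = 1 comparison(s) -> [7, 11, 23, 27, 29, 29]
Insert 29: 29 <= 29 (stop) = 1 comparison(s) -> [7, 11, 23, 27, 29, 29]
Total comparisons: 1 + 1 + 2 + 1 + 1 = 6


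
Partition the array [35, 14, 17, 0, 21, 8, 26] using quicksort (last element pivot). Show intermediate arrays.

Partition 1: pivot=26 at index 5 -> [14, 17, 0, 21, 8, 26, 35]
Partition 2: pivot=8 at index 1 -> [0, 8, 14, 21, 17, 26, 35]
Partition 3: pivot=17 at index 3 -> [0, 8, 14, 17, 21, 26, 35]


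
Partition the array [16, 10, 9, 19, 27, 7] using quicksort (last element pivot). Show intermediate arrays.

Partition 1: pivot=7 at index 0 -> [7, 10, 9, 19, 27, 16]
Partition 2: pivot=16 at index 3 -> [7, 10, 9, 16, 27, 19]
Partition 3: pivot=9 at index 1 -> [7, 9, 10, 16, 27, 19]
Partition 4: pivot=19 at index 4 -> [7, 9, 10, 16, 19, 27]


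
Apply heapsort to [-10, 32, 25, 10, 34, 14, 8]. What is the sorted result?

Build heap: [34, 32, 25, 10, -10, 14, 8]
Extract 34: [32, 10, 25, 8, -10, 14, 34]
Extract 32: [25, 10, 14, 8, -10, 32, 34]
Extract 25: [14, 10, -10, 8, 25, 32, 34]
Extract 14: [10, 8, -10, 14, 25, 32, 34]
Extract 10: [8, -10, 10, 14, 25, 32, 34]
Extract 8: [-10, 8, 10, 14, 25, 32, 34]


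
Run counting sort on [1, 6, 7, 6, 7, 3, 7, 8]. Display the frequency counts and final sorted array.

Count array: [0, 1, 0, 1, 0, 0, 2, 3, 1]
(count[i] = number of elements equal to i)
Cumulative count: [0, 1, 1, 2, 2, 2, 4, 7, 8]
Sorted: [1, 3, 6, 6, 7, 7, 7, 8]


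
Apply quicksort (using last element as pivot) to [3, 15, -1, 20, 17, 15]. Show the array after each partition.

Partition 1: pivot=15 at index 3 -> [3, 15, -1, 15, 17, 20]
Partition 2: pivot=-1 at index 0 -> [-1, 15, 3, 15, 17, 20]
Partition 3: pivot=3 at index 1 -> [-1, 3, 15, 15, 17, 20]
Partition 4: pivot=20 at index 5 -> [-1, 3, 15, 15, 17, 20]


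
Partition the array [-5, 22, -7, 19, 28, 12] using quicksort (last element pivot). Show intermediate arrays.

Partition 1: pivot=12 at index 2 -> [-5, -7, 12, 19, 28, 22]
Partition 2: pivot=-7 at index 0 -> [-7, -5, 12, 19, 28, 22]
Partition 3: pivot=22 at index 4 -> [-7, -5, 12, 19, 22, 28]


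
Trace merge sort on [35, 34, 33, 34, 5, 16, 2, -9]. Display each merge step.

Divide and conquer:
  Merge [35] + [34] -> [34, 35]
  Merge [33] + [34] -> [33, 34]
  Merge [34, 35] + [33, 34] -> [33, 34, 34, 35]
  Merge [5] + [16] -> [5, 16]
  Merge [2] + [-9] -> [-9, 2]
  Merge [5, 16] + [-9, 2] -> [-9, 2, 5, 16]
  Merge [33, 34, 34, 35] + [-9, 2, 5, 16] -> [-9, 2, 5, 16, 33, 34, 34, 35]


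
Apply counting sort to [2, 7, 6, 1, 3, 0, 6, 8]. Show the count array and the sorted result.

Count array: [1, 1, 1, 1, 0, 0, 2, 1, 1]
(count[i] = number of elements equal to i)
Cumulative count: [1, 2, 3, 4, 4, 4, 6, 7, 8]
Sorted: [0, 1, 2, 3, 6, 6, 7, 8]


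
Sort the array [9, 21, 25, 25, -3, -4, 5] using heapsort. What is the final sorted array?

Build heap: [25, 21, 25, 9, -3, -4, 5]
Extract 25: [25, 21, 5, 9, -3, -4, 25]
Extract 25: [21, 9, 5, -4, -3, 25, 25]
Extract 21: [9, -3, 5, -4, 21, 25, 25]
Extract 9: [5, -3, -4, 9, 21, 25, 25]
Extract 5: [-3, -4, 5, 9, 21, 25, 25]
Extract -3: [-4, -3, 5, 9, 21, 25, 25]


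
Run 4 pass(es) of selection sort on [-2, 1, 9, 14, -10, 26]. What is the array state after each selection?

Pass 1: Select minimum -10 at index 4, swap -> [-10, 1, 9, 14, -2, 26]
Pass 2: Select minimum -2 at index 4, swap -> [-10, -2, 9, 14, 1, 26]
Pass 3: Select minimum 1 at index 4, swap -> [-10, -2, 1, 14, 9, 26]
Pass 4: Select minimum 9 at index 4, swap -> [-10, -2, 1, 9, 14, 26]


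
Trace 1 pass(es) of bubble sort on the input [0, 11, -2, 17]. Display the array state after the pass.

After pass 1: [0, -2, 11, 17] (1 swaps)
Total swaps: 1


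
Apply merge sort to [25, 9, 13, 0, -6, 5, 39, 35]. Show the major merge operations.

Divide and conquer:
  Merge [25] + [9] -> [9, 25]
  Merge [13] + [0] -> [0, 13]
  Merge [9, 25] + [0, 13] -> [0, 9, 13, 25]
  Merge [-6] + [5] -> [-6, 5]
  Merge [39] + [35] -> [35, 39]
  Merge [-6, 5] + [35, 39] -> [-6, 5, 35, 39]
  Merge [0, 9, 13, 25] + [-6, 5, 35, 39] -> [-6, 0, 5, 9, 13, 25, 35, 39]


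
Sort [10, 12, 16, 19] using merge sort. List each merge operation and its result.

Divide and conquer:
  Merge [10] + [12] -> [10, 12]
  Merge [16] + [19] -> [16, 19]
  Merge [10, 12] + [16, 19] -> [10, 12, 16, 19]


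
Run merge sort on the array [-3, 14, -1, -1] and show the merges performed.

Divide and conquer:
  Merge [-3] + [14] -> [-3, 14]
  Merge [-1] + [-1] -> [-1, -1]
  Merge [-3, 14] + [-1, -1] -> [-3, -1, -1, 14]


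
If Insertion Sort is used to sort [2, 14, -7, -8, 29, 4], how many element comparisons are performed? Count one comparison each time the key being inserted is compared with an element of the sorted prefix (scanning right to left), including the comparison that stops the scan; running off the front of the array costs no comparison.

Insert 14: 2 <= 14 (stop) = 1 comparison(s) -> [2, 14, -7, -8, 29, 4]
Insert -7: 14 > -7 (shift), 2 > -7 (shift), reached front = 2 comparison(s) -> [-7, 2, 14, -8, 29, 4]
Insert -8: 14 > -8 (shift), 2 > -8 (shift), -7 > -8 (shift), reached front = 3 comparison(s) -> [-8, -7, 2, 14, 29, 4]
Insert 29: 14 <= 29 (stop) = 1 comparison(s) -> [-8, -7, 2, 14, 29, 4]
Insert 4: 29 > 4 (shift), 14 > 4 (shift), 2 <= 4 (stop) = 3 comparison(s) -> [-8, -7, 2, 4, 14, 29]
Total comparisons: 1 + 2 + 3 + 1 + 3 = 10


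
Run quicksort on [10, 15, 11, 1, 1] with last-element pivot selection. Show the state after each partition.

Partition 1: pivot=1 at index 1 -> [1, 1, 11, 10, 15]
Partition 2: pivot=15 at index 4 -> [1, 1, 11, 10, 15]
Partition 3: pivot=10 at index 2 -> [1, 1, 10, 11, 15]


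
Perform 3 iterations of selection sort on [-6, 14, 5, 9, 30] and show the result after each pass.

Pass 1: Select minimum -6 at index 0, swap -> [-6, 14, 5, 9, 30]
Pass 2: Select minimum 5 at index 2, swap -> [-6, 5, 14, 9, 30]
Pass 3: Select minimum 9 at index 3, swap -> [-6, 5, 9, 14, 30]


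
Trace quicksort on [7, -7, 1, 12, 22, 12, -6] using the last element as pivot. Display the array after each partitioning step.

Partition 1: pivot=-6 at index 1 -> [-7, -6, 1, 12, 22, 12, 7]
Partition 2: pivot=7 at index 3 -> [-7, -6, 1, 7, 22, 12, 12]
Partition 3: pivot=12 at index 5 -> [-7, -6, 1, 7, 12, 12, 22]


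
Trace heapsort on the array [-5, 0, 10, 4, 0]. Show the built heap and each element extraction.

Build heap: [10, 4, -5, 0, 0]
Extract 10: [4, 0, -5, 0, 10]
Extract 4: [0, 0, -5, 4, 10]
Extract 0: [0, -5, 0, 4, 10]
Extract 0: [-5, 0, 0, 4, 10]


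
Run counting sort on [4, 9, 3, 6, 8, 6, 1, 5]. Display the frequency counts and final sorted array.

Count array: [0, 1, 0, 1, 1, 1, 2, 0, 1, 1]
(count[i] = number of elements equal to i)
Cumulative count: [0, 1, 1, 2, 3, 4, 6, 6, 7, 8]
Sorted: [1, 3, 4, 5, 6, 6, 8, 9]


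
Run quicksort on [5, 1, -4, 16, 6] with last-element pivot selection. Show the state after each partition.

Partition 1: pivot=6 at index 3 -> [5, 1, -4, 6, 16]
Partition 2: pivot=-4 at index 0 -> [-4, 1, 5, 6, 16]
Partition 3: pivot=5 at index 2 -> [-4, 1, 5, 6, 16]


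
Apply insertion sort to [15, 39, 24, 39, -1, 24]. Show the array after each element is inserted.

First element 15 is already 'sorted'
Insert 39: shifted 0 elements -> [15, 39, 24, 39, -1, 24]
Insert 24: shifted 1 elements -> [15, 24, 39, 39, -1, 24]
Insert 39: shifted 0 elements -> [15, 24, 39, 39, -1, 24]
Insert -1: shifted 4 elements -> [-1, 15, 24, 39, 39, 24]
Insert 24: shifted 2 elements -> [-1, 15, 24, 24, 39, 39]


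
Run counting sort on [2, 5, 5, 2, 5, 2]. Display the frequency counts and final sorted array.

Count array: [0, 0, 3, 0, 0, 3]
(count[i] = number of elements equal to i)
Cumulative count: [0, 0, 3, 3, 3, 6]
Sorted: [2, 2, 2, 5, 5, 5]


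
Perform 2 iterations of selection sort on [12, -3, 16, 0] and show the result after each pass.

Pass 1: Select minimum -3 at index 1, swap -> [-3, 12, 16, 0]
Pass 2: Select minimum 0 at index 3, swap -> [-3, 0, 16, 12]


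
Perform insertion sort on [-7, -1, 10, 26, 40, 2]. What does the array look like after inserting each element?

First element -7 is already 'sorted'
Insert -1: shifted 0 elements -> [-7, -1, 10, 26, 40, 2]
Insert 10: shifted 0 elements -> [-7, -1, 10, 26, 40, 2]
Insert 26: shifted 0 elements -> [-7, -1, 10, 26, 40, 2]
Insert 40: shifted 0 elements -> [-7, -1, 10, 26, 40, 2]
Insert 2: shifted 3 elements -> [-7, -1, 2, 10, 26, 40]


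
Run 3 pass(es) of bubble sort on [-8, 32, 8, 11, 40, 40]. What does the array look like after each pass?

After pass 1: [-8, 8, 11, 32, 40, 40] (2 swaps)
After pass 2: [-8, 8, 11, 32, 40, 40] (0 swaps)
After pass 3: [-8, 8, 11, 32, 40, 40] (0 swaps)
Total swaps: 2


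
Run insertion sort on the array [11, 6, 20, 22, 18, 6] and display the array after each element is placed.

First element 11 is already 'sorted'
Insert 6: shifted 1 elements -> [6, 11, 20, 22, 18, 6]
Insert 20: shifted 0 elements -> [6, 11, 20, 22, 18, 6]
Insert 22: shifted 0 elements -> [6, 11, 20, 22, 18, 6]
Insert 18: shifted 2 elements -> [6, 11, 18, 20, 22, 6]
Insert 6: shifted 4 elements -> [6, 6, 11, 18, 20, 22]


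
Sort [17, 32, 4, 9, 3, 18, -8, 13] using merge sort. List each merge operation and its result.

Divide and conquer:
  Merge [17] + [32] -> [17, 32]
  Merge [4] + [9] -> [4, 9]
  Merge [17, 32] + [4, 9] -> [4, 9, 17, 32]
  Merge [3] + [18] -> [3, 18]
  Merge [-8] + [13] -> [-8, 13]
  Merge [3, 18] + [-8, 13] -> [-8, 3, 13, 18]
  Merge [4, 9, 17, 32] + [-8, 3, 13, 18] -> [-8, 3, 4, 9, 13, 17, 18, 32]


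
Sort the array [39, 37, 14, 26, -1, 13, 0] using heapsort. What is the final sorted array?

Build heap: [39, 37, 14, 26, -1, 13, 0]
Extract 39: [37, 26, 14, 0, -1, 13, 39]
Extract 37: [26, 13, 14, 0, -1, 37, 39]
Extract 26: [14, 13, -1, 0, 26, 37, 39]
Extract 14: [13, 0, -1, 14, 26, 37, 39]
Extract 13: [0, -1, 13, 14, 26, 37, 39]
Extract 0: [-1, 0, 13, 14, 26, 37, 39]


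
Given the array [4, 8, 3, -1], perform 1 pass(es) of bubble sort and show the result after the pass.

After pass 1: [4, 3, -1, 8] (2 swaps)
Total swaps: 2


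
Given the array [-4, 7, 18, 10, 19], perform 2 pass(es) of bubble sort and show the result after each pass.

After pass 1: [-4, 7, 10, 18, 19] (1 swaps)
After pass 2: [-4, 7, 10, 18, 19] (0 swaps)
Total swaps: 1


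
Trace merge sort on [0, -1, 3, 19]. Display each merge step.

Divide and conquer:
  Merge [0] + [-1] -> [-1, 0]
  Merge [3] + [19] -> [3, 19]
  Merge [-1, 0] + [3, 19] -> [-1, 0, 3, 19]


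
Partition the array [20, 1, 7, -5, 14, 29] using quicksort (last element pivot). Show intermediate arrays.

Partition 1: pivot=29 at index 5 -> [20, 1, 7, -5, 14, 29]
Partition 2: pivot=14 at index 3 -> [1, 7, -5, 14, 20, 29]
Partition 3: pivot=-5 at index 0 -> [-5, 7, 1, 14, 20, 29]
Partition 4: pivot=1 at index 1 -> [-5, 1, 7, 14, 20, 29]


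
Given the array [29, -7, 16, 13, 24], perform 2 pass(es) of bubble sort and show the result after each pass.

After pass 1: [-7, 16, 13, 24, 29] (4 swaps)
After pass 2: [-7, 13, 16, 24, 29] (1 swaps)
Total swaps: 5


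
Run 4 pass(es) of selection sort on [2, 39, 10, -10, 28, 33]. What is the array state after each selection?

Pass 1: Select minimum -10 at index 3, swap -> [-10, 39, 10, 2, 28, 33]
Pass 2: Select minimum 2 at index 3, swap -> [-10, 2, 10, 39, 28, 33]
Pass 3: Select minimum 10 at index 2, swap -> [-10, 2, 10, 39, 28, 33]
Pass 4: Select minimum 28 at index 4, swap -> [-10, 2, 10, 28, 39, 33]


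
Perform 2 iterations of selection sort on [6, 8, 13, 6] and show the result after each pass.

Pass 1: Select minimum 6 at index 0, swap -> [6, 8, 13, 6]
Pass 2: Select minimum 6 at index 3, swap -> [6, 6, 13, 8]


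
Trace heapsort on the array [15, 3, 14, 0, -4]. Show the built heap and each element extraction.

Build heap: [15, 3, 14, 0, -4]
Extract 15: [14, 3, -4, 0, 15]
Extract 14: [3, 0, -4, 14, 15]
Extract 3: [0, -4, 3, 14, 15]
Extract 0: [-4, 0, 3, 14, 15]


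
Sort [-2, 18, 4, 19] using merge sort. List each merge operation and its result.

Divide and conquer:
  Merge [-2] + [18] -> [-2, 18]
  Merge [4] + [19] -> [4, 19]
  Merge [-2, 18] + [4, 19] -> [-2, 4, 18, 19]


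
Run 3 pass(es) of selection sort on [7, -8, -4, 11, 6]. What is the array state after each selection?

Pass 1: Select minimum -8 at index 1, swap -> [-8, 7, -4, 11, 6]
Pass 2: Select minimum -4 at index 2, swap -> [-8, -4, 7, 11, 6]
Pass 3: Select minimum 6 at index 4, swap -> [-8, -4, 6, 11, 7]


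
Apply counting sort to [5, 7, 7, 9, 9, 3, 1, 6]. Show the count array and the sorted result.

Count array: [0, 1, 0, 1, 0, 1, 1, 2, 0, 2]
(count[i] = number of elements equal to i)
Cumulative count: [0, 1, 1, 2, 2, 3, 4, 6, 6, 8]
Sorted: [1, 3, 5, 6, 7, 7, 9, 9]


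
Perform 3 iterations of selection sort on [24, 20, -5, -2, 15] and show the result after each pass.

Pass 1: Select minimum -5 at index 2, swap -> [-5, 20, 24, -2, 15]
Pass 2: Select minimum -2 at index 3, swap -> [-5, -2, 24, 20, 15]
Pass 3: Select minimum 15 at index 4, swap -> [-5, -2, 15, 20, 24]


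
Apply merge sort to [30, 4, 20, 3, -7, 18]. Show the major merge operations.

Divide and conquer:
  Merge [4] + [20] -> [4, 20]
  Merge [30] + [4, 20] -> [4, 20, 30]
  Merge [-7] + [18] -> [-7, 18]
  Merge [3] + [-7, 18] -> [-7, 3, 18]
  Merge [4, 20, 30] + [-7, 3, 18] -> [-7, 3, 4, 18, 20, 30]


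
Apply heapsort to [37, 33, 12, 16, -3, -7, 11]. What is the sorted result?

Build heap: [37, 33, 12, 16, -3, -7, 11]
Extract 37: [33, 16, 12, 11, -3, -7, 37]
Extract 33: [16, 11, 12, -7, -3, 33, 37]
Extract 16: [12, 11, -3, -7, 16, 33, 37]
Extract 12: [11, -7, -3, 12, 16, 33, 37]
Extract 11: [-3, -7, 11, 12, 16, 33, 37]
Extract -3: [-7, -3, 11, 12, 16, 33, 37]


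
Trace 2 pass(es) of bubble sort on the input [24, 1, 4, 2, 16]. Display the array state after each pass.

After pass 1: [1, 4, 2, 16, 24] (4 swaps)
After pass 2: [1, 2, 4, 16, 24] (1 swaps)
Total swaps: 5


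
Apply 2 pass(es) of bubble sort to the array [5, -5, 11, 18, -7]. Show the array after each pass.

After pass 1: [-5, 5, 11, -7, 18] (2 swaps)
After pass 2: [-5, 5, -7, 11, 18] (1 swaps)
Total swaps: 3


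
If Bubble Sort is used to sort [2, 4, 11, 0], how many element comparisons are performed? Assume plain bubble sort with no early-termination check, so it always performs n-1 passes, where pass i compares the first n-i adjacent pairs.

Pass 1: compare adjacent pairs (0,1)..(2,3) = 3 comparison(s), 1 swap(s) -> [2, 4, 0, 11]
Pass 2: compare adjacent pairs (0,1)..(1,2) = 2 comparison(s), 1 swap(s) -> [2, 0, 4, 11]
Pass 3: compare adjacent pairs (0,1)..(0,1) = 1 comparison(s), 1 swap(s) -> [0, 2, 4, 11]
Total comparisons: 3 + 2 + 1 = 6


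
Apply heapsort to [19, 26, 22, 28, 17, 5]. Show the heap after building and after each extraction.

Build heap: [28, 26, 22, 19, 17, 5]
Extract 28: [26, 19, 22, 5, 17, 28]
Extract 26: [22, 19, 17, 5, 26, 28]
Extract 22: [19, 5, 17, 22, 26, 28]
Extract 19: [17, 5, 19, 22, 26, 28]
Extract 17: [5, 17, 19, 22, 26, 28]


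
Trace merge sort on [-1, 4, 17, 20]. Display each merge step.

Divide and conquer:
  Merge [-1] + [4] -> [-1, 4]
  Merge [17] + [20] -> [17, 20]
  Merge [-1, 4] + [17, 20] -> [-1, 4, 17, 20]


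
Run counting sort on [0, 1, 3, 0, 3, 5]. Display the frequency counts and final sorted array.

Count array: [2, 1, 0, 2, 0, 1]
(count[i] = number of elements equal to i)
Cumulative count: [2, 3, 3, 5, 5, 6]
Sorted: [0, 0, 1, 3, 3, 5]


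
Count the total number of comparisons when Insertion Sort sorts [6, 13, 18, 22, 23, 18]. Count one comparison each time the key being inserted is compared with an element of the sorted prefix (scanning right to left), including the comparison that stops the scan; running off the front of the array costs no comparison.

Insert 13: 6 <= 13 (stop) = 1 comparison(s) -> [6, 13, 18, 22, 23, 18]
Insert 18: 13 <= 18 (stop) = 1 comparison(s) -> [6, 13, 18, 22, 23, 18]
Insert 22: 18 <= 22 (stop) = 1 comparison(s) -> [6, 13, 18, 22, 23, 18]
Insert 23: 22 <= 23 (stop) = 1 comparison(s) -> [6, 13, 18, 22, 23, 18]
Insert 18: 23 > 18 (shift), 22 > 18 (shift), 18 <= 18 (stop) = 3 comparison(s) -> [6, 13, 18, 18, 22, 23]
Total comparisons: 1 + 1 + 1 + 1 + 3 = 7


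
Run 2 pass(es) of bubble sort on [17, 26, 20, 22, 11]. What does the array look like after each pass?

After pass 1: [17, 20, 22, 11, 26] (3 swaps)
After pass 2: [17, 20, 11, 22, 26] (1 swaps)
Total swaps: 4


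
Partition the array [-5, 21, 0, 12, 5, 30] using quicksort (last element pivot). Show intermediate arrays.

Partition 1: pivot=30 at index 5 -> [-5, 21, 0, 12, 5, 30]
Partition 2: pivot=5 at index 2 -> [-5, 0, 5, 12, 21, 30]
Partition 3: pivot=0 at index 1 -> [-5, 0, 5, 12, 21, 30]
Partition 4: pivot=21 at index 4 -> [-5, 0, 5, 12, 21, 30]


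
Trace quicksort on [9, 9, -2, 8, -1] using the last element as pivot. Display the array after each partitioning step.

Partition 1: pivot=-1 at index 1 -> [-2, -1, 9, 8, 9]
Partition 2: pivot=9 at index 4 -> [-2, -1, 9, 8, 9]
Partition 3: pivot=8 at index 2 -> [-2, -1, 8, 9, 9]


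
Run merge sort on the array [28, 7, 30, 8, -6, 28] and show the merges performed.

Divide and conquer:
  Merge [7] + [30] -> [7, 30]
  Merge [28] + [7, 30] -> [7, 28, 30]
  Merge [-6] + [28] -> [-6, 28]
  Merge [8] + [-6, 28] -> [-6, 8, 28]
  Merge [7, 28, 30] + [-6, 8, 28] -> [-6, 7, 8, 28, 28, 30]


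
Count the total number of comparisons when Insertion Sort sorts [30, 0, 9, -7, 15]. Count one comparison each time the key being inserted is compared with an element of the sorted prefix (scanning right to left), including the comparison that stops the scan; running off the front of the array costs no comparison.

Insert 0: 30 > 0 (shift), reached front = 1 comparison(s) -> [0, 30, 9, -7, 15]
Insert 9: 30 > 9 (shift), 0 <= 9 (stop) = 2 comparison(s) -> [0, 9, 30, -7, 15]
Insert -7: 30 > -7 (shift), 9 > -7 (shift), 0 > -7 (shift), reached front = 3 comparison(s) -> [-7, 0, 9, 30, 15]
Insert 15: 30 > 15 (shift), 9 <= 15 (stop) = 2 comparison(s) -> [-7, 0, 9, 15, 30]
Total comparisons: 1 + 2 + 3 + 2 = 8


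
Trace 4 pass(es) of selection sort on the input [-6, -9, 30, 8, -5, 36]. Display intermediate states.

Pass 1: Select minimum -9 at index 1, swap -> [-9, -6, 30, 8, -5, 36]
Pass 2: Select minimum -6 at index 1, swap -> [-9, -6, 30, 8, -5, 36]
Pass 3: Select minimum -5 at index 4, swap -> [-9, -6, -5, 8, 30, 36]
Pass 4: Select minimum 8 at index 3, swap -> [-9, -6, -5, 8, 30, 36]


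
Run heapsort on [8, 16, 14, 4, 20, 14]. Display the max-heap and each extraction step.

Build heap: [20, 16, 14, 4, 8, 14]
Extract 20: [16, 14, 14, 4, 8, 20]
Extract 16: [14, 8, 14, 4, 16, 20]
Extract 14: [14, 8, 4, 14, 16, 20]
Extract 14: [8, 4, 14, 14, 16, 20]
Extract 8: [4, 8, 14, 14, 16, 20]


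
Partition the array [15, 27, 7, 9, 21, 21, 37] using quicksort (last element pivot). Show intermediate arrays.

Partition 1: pivot=37 at index 6 -> [15, 27, 7, 9, 21, 21, 37]
Partition 2: pivot=21 at index 4 -> [15, 7, 9, 21, 21, 27, 37]
Partition 3: pivot=21 at index 3 -> [15, 7, 9, 21, 21, 27, 37]
Partition 4: pivot=9 at index 1 -> [7, 9, 15, 21, 21, 27, 37]


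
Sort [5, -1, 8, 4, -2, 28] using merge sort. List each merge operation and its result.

Divide and conquer:
  Merge [-1] + [8] -> [-1, 8]
  Merge [5] + [-1, 8] -> [-1, 5, 8]
  Merge [-2] + [28] -> [-2, 28]
  Merge [4] + [-2, 28] -> [-2, 4, 28]
  Merge [-1, 5, 8] + [-2, 4, 28] -> [-2, -1, 4, 5, 8, 28]


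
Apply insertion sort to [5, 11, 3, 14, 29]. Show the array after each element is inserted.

First element 5 is already 'sorted'
Insert 11: shifted 0 elements -> [5, 11, 3, 14, 29]
Insert 3: shifted 2 elements -> [3, 5, 11, 14, 29]
Insert 14: shifted 0 elements -> [3, 5, 11, 14, 29]
Insert 29: shifted 0 elements -> [3, 5, 11, 14, 29]


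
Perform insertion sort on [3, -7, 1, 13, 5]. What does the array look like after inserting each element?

First element 3 is already 'sorted'
Insert -7: shifted 1 elements -> [-7, 3, 1, 13, 5]
Insert 1: shifted 1 elements -> [-7, 1, 3, 13, 5]
Insert 13: shifted 0 elements -> [-7, 1, 3, 13, 5]
Insert 5: shifted 1 elements -> [-7, 1, 3, 5, 13]


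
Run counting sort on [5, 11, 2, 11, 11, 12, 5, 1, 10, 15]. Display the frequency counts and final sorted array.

Count array: [0, 1, 1, 0, 0, 2, 0, 0, 0, 0, 1, 3, 1, 0, 0, 1]
(count[i] = number of elements equal to i)
Cumulative count: [0, 1, 2, 2, 2, 4, 4, 4, 4, 4, 5, 8, 9, 9, 9, 10]
Sorted: [1, 2, 5, 5, 10, 11, 11, 11, 12, 15]


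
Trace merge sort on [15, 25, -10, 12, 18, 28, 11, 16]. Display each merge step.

Divide and conquer:
  Merge [15] + [25] -> [15, 25]
  Merge [-10] + [12] -> [-10, 12]
  Merge [15, 25] + [-10, 12] -> [-10, 12, 15, 25]
  Merge [18] + [28] -> [18, 28]
  Merge [11] + [16] -> [11, 16]
  Merge [18, 28] + [11, 16] -> [11, 16, 18, 28]
  Merge [-10, 12, 15, 25] + [11, 16, 18, 28] -> [-10, 11, 12, 15, 16, 18, 25, 28]


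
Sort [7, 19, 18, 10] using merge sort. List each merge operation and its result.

Divide and conquer:
  Merge [7] + [19] -> [7, 19]
  Merge [18] + [10] -> [10, 18]
  Merge [7, 19] + [10, 18] -> [7, 10, 18, 19]


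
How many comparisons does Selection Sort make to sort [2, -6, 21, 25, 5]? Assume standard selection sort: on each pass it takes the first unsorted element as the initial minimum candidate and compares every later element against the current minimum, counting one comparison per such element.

Pass 1: scan indices 1..4 for the minimum = 4 comparison(s); min is -6, place at index 0 -> [-6, 2, 21, 25, 5]
Pass 2: scan indices 2..4 for the minimum = 3 comparison(s); min is 2, place at index 1 -> [-6, 2, 21, 25, 5]
Pass 3: scan indices 3..4 for the minimum = 2 comparison(s); min is 5, place at index 2 -> [-6, 2, 5, 25, 21]
Pass 4: scan indices 4..4 for the minimum = 1 comparison(s); min is 21, place at index 3 -> [-6, 2, 5, 21, 25]
Selection sort always scans the whole unsorted suffix, so the count is (n-1) + (n-2) + ... + 1 = n(n-1)/2 = 5*4/2 = 10 regardless of the input order.
Total comparisons: 4 + 3 + 2 + 1 = 10


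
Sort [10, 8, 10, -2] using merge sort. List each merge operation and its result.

Divide and conquer:
  Merge [10] + [8] -> [8, 10]
  Merge [10] + [-2] -> [-2, 10]
  Merge [8, 10] + [-2, 10] -> [-2, 8, 10, 10]


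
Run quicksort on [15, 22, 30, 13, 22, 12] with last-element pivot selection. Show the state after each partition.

Partition 1: pivot=12 at index 0 -> [12, 22, 30, 13, 22, 15]
Partition 2: pivot=15 at index 2 -> [12, 13, 15, 22, 22, 30]
Partition 3: pivot=30 at index 5 -> [12, 13, 15, 22, 22, 30]
Partition 4: pivot=22 at index 4 -> [12, 13, 15, 22, 22, 30]


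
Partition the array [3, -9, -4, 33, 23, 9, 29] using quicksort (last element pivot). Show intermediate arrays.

Partition 1: pivot=29 at index 5 -> [3, -9, -4, 23, 9, 29, 33]
Partition 2: pivot=9 at index 3 -> [3, -9, -4, 9, 23, 29, 33]
Partition 3: pivot=-4 at index 1 -> [-9, -4, 3, 9, 23, 29, 33]


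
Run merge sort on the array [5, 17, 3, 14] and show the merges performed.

Divide and conquer:
  Merge [5] + [17] -> [5, 17]
  Merge [3] + [14] -> [3, 14]
  Merge [5, 17] + [3, 14] -> [3, 5, 14, 17]


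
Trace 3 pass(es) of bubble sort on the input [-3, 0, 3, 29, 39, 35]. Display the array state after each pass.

After pass 1: [-3, 0, 3, 29, 35, 39] (1 swaps)
After pass 2: [-3, 0, 3, 29, 35, 39] (0 swaps)
After pass 3: [-3, 0, 3, 29, 35, 39] (0 swaps)
Total swaps: 1


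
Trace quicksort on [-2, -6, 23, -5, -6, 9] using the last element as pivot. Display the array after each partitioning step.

Partition 1: pivot=9 at index 4 -> [-2, -6, -5, -6, 9, 23]
Partition 2: pivot=-6 at index 1 -> [-6, -6, -5, -2, 9, 23]
Partition 3: pivot=-2 at index 3 -> [-6, -6, -5, -2, 9, 23]


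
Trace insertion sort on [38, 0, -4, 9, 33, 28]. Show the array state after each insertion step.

First element 38 is already 'sorted'
Insert 0: shifted 1 elements -> [0, 38, -4, 9, 33, 28]
Insert -4: shifted 2 elements -> [-4, 0, 38, 9, 33, 28]
Insert 9: shifted 1 elements -> [-4, 0, 9, 38, 33, 28]
Insert 33: shifted 1 elements -> [-4, 0, 9, 33, 38, 28]
Insert 28: shifted 2 elements -> [-4, 0, 9, 28, 33, 38]


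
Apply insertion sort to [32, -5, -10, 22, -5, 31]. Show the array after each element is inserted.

First element 32 is already 'sorted'
Insert -5: shifted 1 elements -> [-5, 32, -10, 22, -5, 31]
Insert -10: shifted 2 elements -> [-10, -5, 32, 22, -5, 31]
Insert 22: shifted 1 elements -> [-10, -5, 22, 32, -5, 31]
Insert -5: shifted 2 elements -> [-10, -5, -5, 22, 32, 31]
Insert 31: shifted 1 elements -> [-10, -5, -5, 22, 31, 32]


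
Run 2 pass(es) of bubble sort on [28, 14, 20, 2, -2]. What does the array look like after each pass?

After pass 1: [14, 20, 2, -2, 28] (4 swaps)
After pass 2: [14, 2, -2, 20, 28] (2 swaps)
Total swaps: 6


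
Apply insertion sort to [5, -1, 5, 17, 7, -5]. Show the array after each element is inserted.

First element 5 is already 'sorted'
Insert -1: shifted 1 elements -> [-1, 5, 5, 17, 7, -5]
Insert 5: shifted 0 elements -> [-1, 5, 5, 17, 7, -5]
Insert 17: shifted 0 elements -> [-1, 5, 5, 17, 7, -5]
Insert 7: shifted 1 elements -> [-1, 5, 5, 7, 17, -5]
Insert -5: shifted 5 elements -> [-5, -1, 5, 5, 7, 17]


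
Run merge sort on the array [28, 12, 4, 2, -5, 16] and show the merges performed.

Divide and conquer:
  Merge [12] + [4] -> [4, 12]
  Merge [28] + [4, 12] -> [4, 12, 28]
  Merge [-5] + [16] -> [-5, 16]
  Merge [2] + [-5, 16] -> [-5, 2, 16]
  Merge [4, 12, 28] + [-5, 2, 16] -> [-5, 2, 4, 12, 16, 28]


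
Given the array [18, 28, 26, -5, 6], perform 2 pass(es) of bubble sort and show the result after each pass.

After pass 1: [18, 26, -5, 6, 28] (3 swaps)
After pass 2: [18, -5, 6, 26, 28] (2 swaps)
Total swaps: 5


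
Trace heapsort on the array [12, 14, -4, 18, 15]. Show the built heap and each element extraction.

Build heap: [18, 15, -4, 14, 12]
Extract 18: [15, 14, -4, 12, 18]
Extract 15: [14, 12, -4, 15, 18]
Extract 14: [12, -4, 14, 15, 18]
Extract 12: [-4, 12, 14, 15, 18]


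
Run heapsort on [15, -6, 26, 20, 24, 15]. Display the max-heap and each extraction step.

Build heap: [26, 24, 15, 20, -6, 15]
Extract 26: [24, 20, 15, 15, -6, 26]
Extract 24: [20, 15, 15, -6, 24, 26]
Extract 20: [15, -6, 15, 20, 24, 26]
Extract 15: [15, -6, 15, 20, 24, 26]
Extract 15: [-6, 15, 15, 20, 24, 26]


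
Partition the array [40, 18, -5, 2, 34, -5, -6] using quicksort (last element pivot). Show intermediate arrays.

Partition 1: pivot=-6 at index 0 -> [-6, 18, -5, 2, 34, -5, 40]
Partition 2: pivot=40 at index 6 -> [-6, 18, -5, 2, 34, -5, 40]
Partition 3: pivot=-5 at index 2 -> [-6, -5, -5, 2, 34, 18, 40]
Partition 4: pivot=18 at index 4 -> [-6, -5, -5, 2, 18, 34, 40]


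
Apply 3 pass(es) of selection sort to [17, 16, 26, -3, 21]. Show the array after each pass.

Pass 1: Select minimum -3 at index 3, swap -> [-3, 16, 26, 17, 21]
Pass 2: Select minimum 16 at index 1, swap -> [-3, 16, 26, 17, 21]
Pass 3: Select minimum 17 at index 3, swap -> [-3, 16, 17, 26, 21]


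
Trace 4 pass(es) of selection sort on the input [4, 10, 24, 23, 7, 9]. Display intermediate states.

Pass 1: Select minimum 4 at index 0, swap -> [4, 10, 24, 23, 7, 9]
Pass 2: Select minimum 7 at index 4, swap -> [4, 7, 24, 23, 10, 9]
Pass 3: Select minimum 9 at index 5, swap -> [4, 7, 9, 23, 10, 24]
Pass 4: Select minimum 10 at index 4, swap -> [4, 7, 9, 10, 23, 24]


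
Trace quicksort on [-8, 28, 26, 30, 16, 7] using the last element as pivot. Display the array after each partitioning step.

Partition 1: pivot=7 at index 1 -> [-8, 7, 26, 30, 16, 28]
Partition 2: pivot=28 at index 4 -> [-8, 7, 26, 16, 28, 30]
Partition 3: pivot=16 at index 2 -> [-8, 7, 16, 26, 28, 30]


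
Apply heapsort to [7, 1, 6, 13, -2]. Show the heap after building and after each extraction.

Build heap: [13, 7, 6, 1, -2]
Extract 13: [7, 1, 6, -2, 13]
Extract 7: [6, 1, -2, 7, 13]
Extract 6: [1, -2, 6, 7, 13]
Extract 1: [-2, 1, 6, 7, 13]


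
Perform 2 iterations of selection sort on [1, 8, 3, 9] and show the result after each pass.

Pass 1: Select minimum 1 at index 0, swap -> [1, 8, 3, 9]
Pass 2: Select minimum 3 at index 2, swap -> [1, 3, 8, 9]


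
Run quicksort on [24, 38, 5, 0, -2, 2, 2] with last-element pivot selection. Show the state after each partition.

Partition 1: pivot=2 at index 3 -> [0, -2, 2, 2, 38, 5, 24]
Partition 2: pivot=2 at index 2 -> [0, -2, 2, 2, 38, 5, 24]
Partition 3: pivot=-2 at index 0 -> [-2, 0, 2, 2, 38, 5, 24]
Partition 4: pivot=24 at index 5 -> [-2, 0, 2, 2, 5, 24, 38]


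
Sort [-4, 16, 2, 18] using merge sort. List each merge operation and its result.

Divide and conquer:
  Merge [-4] + [16] -> [-4, 16]
  Merge [2] + [18] -> [2, 18]
  Merge [-4, 16] + [2, 18] -> [-4, 2, 16, 18]


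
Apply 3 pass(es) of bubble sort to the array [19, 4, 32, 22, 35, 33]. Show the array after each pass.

After pass 1: [4, 19, 22, 32, 33, 35] (3 swaps)
After pass 2: [4, 19, 22, 32, 33, 35] (0 swaps)
After pass 3: [4, 19, 22, 32, 33, 35] (0 swaps)
Total swaps: 3


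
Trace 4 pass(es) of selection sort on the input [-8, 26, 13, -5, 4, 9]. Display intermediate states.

Pass 1: Select minimum -8 at index 0, swap -> [-8, 26, 13, -5, 4, 9]
Pass 2: Select minimum -5 at index 3, swap -> [-8, -5, 13, 26, 4, 9]
Pass 3: Select minimum 4 at index 4, swap -> [-8, -5, 4, 26, 13, 9]
Pass 4: Select minimum 9 at index 5, swap -> [-8, -5, 4, 9, 13, 26]


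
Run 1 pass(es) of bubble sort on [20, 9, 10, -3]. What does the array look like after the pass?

After pass 1: [9, 10, -3, 20] (3 swaps)
Total swaps: 3


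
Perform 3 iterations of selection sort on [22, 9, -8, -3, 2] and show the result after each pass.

Pass 1: Select minimum -8 at index 2, swap -> [-8, 9, 22, -3, 2]
Pass 2: Select minimum -3 at index 3, swap -> [-8, -3, 22, 9, 2]
Pass 3: Select minimum 2 at index 4, swap -> [-8, -3, 2, 9, 22]


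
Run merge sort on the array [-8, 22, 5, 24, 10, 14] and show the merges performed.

Divide and conquer:
  Merge [22] + [5] -> [5, 22]
  Merge [-8] + [5, 22] -> [-8, 5, 22]
  Merge [10] + [14] -> [10, 14]
  Merge [24] + [10, 14] -> [10, 14, 24]
  Merge [-8, 5, 22] + [10, 14, 24] -> [-8, 5, 10, 14, 22, 24]


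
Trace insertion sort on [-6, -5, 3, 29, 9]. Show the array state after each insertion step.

First element -6 is already 'sorted'
Insert -5: shifted 0 elements -> [-6, -5, 3, 29, 9]
Insert 3: shifted 0 elements -> [-6, -5, 3, 29, 9]
Insert 29: shifted 0 elements -> [-6, -5, 3, 29, 9]
Insert 9: shifted 1 elements -> [-6, -5, 3, 9, 29]


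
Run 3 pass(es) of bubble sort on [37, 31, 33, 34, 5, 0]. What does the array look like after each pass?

After pass 1: [31, 33, 34, 5, 0, 37] (5 swaps)
After pass 2: [31, 33, 5, 0, 34, 37] (2 swaps)
After pass 3: [31, 5, 0, 33, 34, 37] (2 swaps)
Total swaps: 9


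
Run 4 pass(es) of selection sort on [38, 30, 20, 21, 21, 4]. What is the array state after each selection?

Pass 1: Select minimum 4 at index 5, swap -> [4, 30, 20, 21, 21, 38]
Pass 2: Select minimum 20 at index 2, swap -> [4, 20, 30, 21, 21, 38]
Pass 3: Select minimum 21 at index 3, swap -> [4, 20, 21, 30, 21, 38]
Pass 4: Select minimum 21 at index 4, swap -> [4, 20, 21, 21, 30, 38]
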